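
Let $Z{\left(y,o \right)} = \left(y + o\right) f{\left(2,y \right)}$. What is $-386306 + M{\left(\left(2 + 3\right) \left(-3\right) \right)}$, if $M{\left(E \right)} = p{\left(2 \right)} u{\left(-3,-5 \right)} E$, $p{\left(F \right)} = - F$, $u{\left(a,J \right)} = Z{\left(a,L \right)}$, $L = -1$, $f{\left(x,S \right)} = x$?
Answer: $-386546$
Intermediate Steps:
$Z{\left(y,o \right)} = 2 o + 2 y$ ($Z{\left(y,o \right)} = \left(y + o\right) 2 = \left(o + y\right) 2 = 2 o + 2 y$)
$u{\left(a,J \right)} = -2 + 2 a$ ($u{\left(a,J \right)} = 2 \left(-1\right) + 2 a = -2 + 2 a$)
$M{\left(E \right)} = 16 E$ ($M{\left(E \right)} = \left(-1\right) 2 \left(-2 + 2 \left(-3\right)\right) E = - 2 \left(-2 - 6\right) E = \left(-2\right) \left(-8\right) E = 16 E$)
$-386306 + M{\left(\left(2 + 3\right) \left(-3\right) \right)} = -386306 + 16 \left(2 + 3\right) \left(-3\right) = -386306 + 16 \cdot 5 \left(-3\right) = -386306 + 16 \left(-15\right) = -386306 - 240 = -386546$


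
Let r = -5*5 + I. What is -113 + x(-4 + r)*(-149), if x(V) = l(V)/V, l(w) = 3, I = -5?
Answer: -3395/34 ≈ -99.853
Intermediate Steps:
r = -30 (r = -5*5 - 5 = -25 - 5 = -30)
x(V) = 3/V
-113 + x(-4 + r)*(-149) = -113 + (3/(-4 - 30))*(-149) = -113 + (3/(-34))*(-149) = -113 + (3*(-1/34))*(-149) = -113 - 3/34*(-149) = -113 + 447/34 = -3395/34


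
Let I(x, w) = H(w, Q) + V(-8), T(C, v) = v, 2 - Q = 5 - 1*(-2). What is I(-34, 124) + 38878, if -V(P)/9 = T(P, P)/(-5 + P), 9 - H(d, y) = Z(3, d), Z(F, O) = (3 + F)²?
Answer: 504991/13 ≈ 38845.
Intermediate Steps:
Q = -5 (Q = 2 - (5 - 1*(-2)) = 2 - (5 + 2) = 2 - 1*7 = 2 - 7 = -5)
H(d, y) = -27 (H(d, y) = 9 - (3 + 3)² = 9 - 1*6² = 9 - 1*36 = 9 - 36 = -27)
V(P) = -9*P/(-5 + P)
I(x, w) = -423/13 (I(x, w) = -27 - 9*(-8)/(-5 - 8) = -27 - 9*(-8)/(-13) = -27 - 9*(-8)*(-1/13) = -27 - 72/13 = -423/13)
I(-34, 124) + 38878 = -423/13 + 38878 = 504991/13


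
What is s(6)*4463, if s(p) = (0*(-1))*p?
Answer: 0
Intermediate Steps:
s(p) = 0 (s(p) = 0*p = 0)
s(6)*4463 = 0*4463 = 0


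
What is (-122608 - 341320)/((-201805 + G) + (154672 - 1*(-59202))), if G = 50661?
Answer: -231964/31365 ≈ -7.3956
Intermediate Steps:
(-122608 - 341320)/((-201805 + G) + (154672 - 1*(-59202))) = (-122608 - 341320)/((-201805 + 50661) + (154672 - 1*(-59202))) = -463928/(-151144 + (154672 + 59202)) = -463928/(-151144 + 213874) = -463928/62730 = -463928*1/62730 = -231964/31365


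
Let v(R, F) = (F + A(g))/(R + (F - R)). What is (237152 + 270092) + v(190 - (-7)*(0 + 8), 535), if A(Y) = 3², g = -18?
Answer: 271376084/535 ≈ 5.0725e+5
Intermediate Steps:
A(Y) = 9
v(R, F) = (9 + F)/F (v(R, F) = (F + 9)/(R + (F - R)) = (9 + F)/F)
(237152 + 270092) + v(190 - (-7)*(0 + 8), 535) = (237152 + 270092) + (9 + 535)/535 = 507244 + (1/535)*544 = 507244 + 544/535 = 271376084/535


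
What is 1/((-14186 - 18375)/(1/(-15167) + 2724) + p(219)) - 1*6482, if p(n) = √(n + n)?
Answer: -3265229784274346330117/503741158246248293 + 1706921540418649*√438/503741158246248293 ≈ -6481.9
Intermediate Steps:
p(n) = √2*√n (p(n) = √(2*n) = √2*√n)
1/((-14186 - 18375)/(1/(-15167) + 2724) + p(219)) - 1*6482 = 1/((-14186 - 18375)/(1/(-15167) + 2724) + √2*√219) - 1*6482 = 1/(-32561/(-1/15167 + 2724) + √438) - 6482 = 1/(-32561/41314907/15167 + √438) - 6482 = 1/(-32561*15167/41314907 + √438) - 6482 = 1/(-493852687/41314907 + √438) - 6482 = -6482 + 1/(-493852687/41314907 + √438)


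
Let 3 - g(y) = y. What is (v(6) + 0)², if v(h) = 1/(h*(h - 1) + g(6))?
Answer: 1/729 ≈ 0.0013717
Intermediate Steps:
g(y) = 3 - y
v(h) = 1/(-3 + h*(-1 + h)) (v(h) = 1/(h*(h - 1) + (3 - 1*6)) = 1/(h*(-1 + h) + (3 - 6)) = 1/(h*(-1 + h) - 3) = 1/(-3 + h*(-1 + h)))
(v(6) + 0)² = (1/(-3 + 6² - 1*6) + 0)² = (1/(-3 + 36 - 6) + 0)² = (1/27 + 0)² = (1/27)² = 1/729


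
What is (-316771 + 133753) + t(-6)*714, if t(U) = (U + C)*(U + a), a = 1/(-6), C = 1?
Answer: -161003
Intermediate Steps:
a = -⅙ ≈ -0.16667
t(U) = (1 + U)*(-⅙ + U) (t(U) = (U + 1)*(U - ⅙) = (1 + U)*(-⅙ + U))
(-316771 + 133753) + t(-6)*714 = (-316771 + 133753) + (-⅙ + (-6)² + (⅚)*(-6))*714 = -183018 + (-⅙ + 36 - 5)*714 = -183018 + (185/6)*714 = -183018 + 22015 = -161003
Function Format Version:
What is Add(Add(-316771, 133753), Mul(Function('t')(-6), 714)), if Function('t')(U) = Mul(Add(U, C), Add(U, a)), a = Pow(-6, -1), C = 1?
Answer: -161003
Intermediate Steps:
a = Rational(-1, 6) ≈ -0.16667
Function('t')(U) = Mul(Add(1, U), Add(Rational(-1, 6), U)) (Function('t')(U) = Mul(Add(U, 1), Add(U, Rational(-1, 6))) = Mul(Add(1, U), Add(Rational(-1, 6), U)))
Add(Add(-316771, 133753), Mul(Function('t')(-6), 714)) = Add(Add(-316771, 133753), Mul(Add(Rational(-1, 6), Pow(-6, 2), Mul(Rational(5, 6), -6)), 714)) = Add(-183018, Mul(Add(Rational(-1, 6), 36, -5), 714)) = Add(-183018, Mul(Rational(185, 6), 714)) = Add(-183018, 22015) = -161003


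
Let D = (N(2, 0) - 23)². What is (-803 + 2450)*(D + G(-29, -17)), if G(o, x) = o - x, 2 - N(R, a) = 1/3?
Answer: 729804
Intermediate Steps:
N(R, a) = 5/3 (N(R, a) = 2 - 1/3 = 2 - 1*⅓ = 2 - ⅓ = 5/3)
D = 4096/9 (D = (5/3 - 23)² = (-64/3)² = 4096/9 ≈ 455.11)
(-803 + 2450)*(D + G(-29, -17)) = (-803 + 2450)*(4096/9 + (-29 - 1*(-17))) = 1647*(4096/9 + (-29 + 17)) = 1647*(4096/9 - 12) = 1647*(3988/9) = 729804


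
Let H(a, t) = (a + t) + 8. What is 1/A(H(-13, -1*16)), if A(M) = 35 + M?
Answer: 1/14 ≈ 0.071429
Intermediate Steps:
H(a, t) = 8 + a + t
1/A(H(-13, -1*16)) = 1/(35 + (8 - 13 - 1*16)) = 1/(35 + (8 - 13 - 16)) = 1/(35 - 21) = 1/14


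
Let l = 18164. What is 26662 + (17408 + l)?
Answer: 62234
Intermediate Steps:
26662 + (17408 + l) = 26662 + (17408 + 18164) = 26662 + 35572 = 62234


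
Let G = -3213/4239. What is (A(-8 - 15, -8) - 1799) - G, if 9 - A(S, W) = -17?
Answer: -278242/157 ≈ -1772.2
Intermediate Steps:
G = -119/157 (G = -3213*1/4239 = -119/157 ≈ -0.75796)
A(S, W) = 26 (A(S, W) = 9 - 1*(-17) = 9 + 17 = 26)
(A(-8 - 15, -8) - 1799) - G = (26 - 1799) - 1*(-119/157) = -1773 + 119/157 = -278242/157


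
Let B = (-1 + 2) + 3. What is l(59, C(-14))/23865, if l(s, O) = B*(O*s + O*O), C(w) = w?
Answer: -168/1591 ≈ -0.10559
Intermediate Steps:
B = 4 (B = 1 + 3 = 4)
l(s, O) = 4*O² + 4*O*s (l(s, O) = 4*(O*s + O*O) = 4*(O*s + O²) = 4*(O² + O*s) = 4*O² + 4*O*s)
l(59, C(-14))/23865 = (4*(-14)*(-14 + 59))/23865 = (4*(-14)*45)*(1/23865) = -2520*1/23865 = -168/1591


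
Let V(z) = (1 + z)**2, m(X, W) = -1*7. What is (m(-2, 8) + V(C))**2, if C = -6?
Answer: 324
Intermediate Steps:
m(X, W) = -7
(m(-2, 8) + V(C))**2 = (-7 + (1 - 6)**2)**2 = (-7 + (-5)**2)**2 = (-7 + 25)**2 = 18**2 = 324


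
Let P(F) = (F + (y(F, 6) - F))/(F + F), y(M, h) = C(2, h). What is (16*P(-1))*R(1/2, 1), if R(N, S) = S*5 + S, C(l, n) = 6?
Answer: -288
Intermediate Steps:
y(M, h) = 6
P(F) = 3/F (P(F) = (F + (6 - F))/(F + F) = 6/((2*F)) = 6*(1/(2*F)) = 3/F)
R(N, S) = 6*S (R(N, S) = 5*S + S = 6*S)
(16*P(-1))*R(1/2, 1) = (16*(3/(-1)))*(6*1) = (16*(3*(-1)))*6 = (16*(-3))*6 = -48*6 = -288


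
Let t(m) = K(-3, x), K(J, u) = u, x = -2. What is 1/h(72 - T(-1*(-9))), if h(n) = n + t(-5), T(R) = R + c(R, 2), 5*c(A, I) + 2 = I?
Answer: 1/61 ≈ 0.016393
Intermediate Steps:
c(A, I) = -⅖ + I/5
t(m) = -2
T(R) = R (T(R) = R + (-⅖ + (⅕)*2) = R + (-⅖ + ⅖) = R + 0 = R)
h(n) = -2 + n (h(n) = n - 2 = -2 + n)
1/h(72 - T(-1*(-9))) = 1/(-2 + (72 - (-1)*(-9))) = 1/(-2 + (72 - 1*9)) = 1/(-2 + (72 - 9)) = 1/(-2 + 63) = 1/61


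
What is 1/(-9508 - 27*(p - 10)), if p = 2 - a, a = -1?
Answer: -1/9319 ≈ -0.00010731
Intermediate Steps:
p = 3 (p = 2 - 1*(-1) = 2 + 1 = 3)
1/(-9508 - 27*(p - 10)) = 1/(-9508 - 27*(3 - 10)) = 1/(-9508 - 27*(-7)) = 1/(-9508 + 189) = 1/(-9319) = -1/9319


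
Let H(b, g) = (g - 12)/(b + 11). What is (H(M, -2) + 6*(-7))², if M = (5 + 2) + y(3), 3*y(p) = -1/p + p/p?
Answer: 12299049/6724 ≈ 1829.1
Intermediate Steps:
y(p) = ⅓ - 1/(3*p) (y(p) = (-1/p + p/p)/3 = (-1/p + 1)/3 = (1 - 1/p)/3 = ⅓ - 1/(3*p))
M = 65/9 (M = (5 + 2) + (⅓)*(-1 + 3)/3 = 7 + (⅓)*(⅓)*2 = 7 + 2/9 = 65/9 ≈ 7.2222)
H(b, g) = (-12 + g)/(11 + b)
(H(M, -2) + 6*(-7))² = ((-12 - 2)/(11 + 65/9) + 6*(-7))² = (-14/(164/9) - 42)² = ((9/164)*(-14) - 42)² = (-63/82 - 42)² = (-3507/82)² = 12299049/6724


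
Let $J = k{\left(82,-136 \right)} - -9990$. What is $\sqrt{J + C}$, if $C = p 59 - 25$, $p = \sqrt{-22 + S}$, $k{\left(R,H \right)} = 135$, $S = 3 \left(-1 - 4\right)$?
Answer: $\sqrt{10100 + 59 i \sqrt{37}} \approx 100.51 + 1.785 i$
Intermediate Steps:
$S = -15$ ($S = 3 \left(-5\right) = -15$)
$p = i \sqrt{37}$ ($p = \sqrt{-22 - 15} = \sqrt{-37} = i \sqrt{37} \approx 6.0828 i$)
$C = -25 + 59 i \sqrt{37}$ ($C = i \sqrt{37} \cdot 59 - 25 = 59 i \sqrt{37} - 25 = -25 + 59 i \sqrt{37} \approx -25.0 + 358.88 i$)
$J = 10125$ ($J = 135 - -9990 = 135 + 9990 = 10125$)
$\sqrt{J + C} = \sqrt{10125 - \left(25 - 59 i \sqrt{37}\right)} = \sqrt{10100 + 59 i \sqrt{37}}$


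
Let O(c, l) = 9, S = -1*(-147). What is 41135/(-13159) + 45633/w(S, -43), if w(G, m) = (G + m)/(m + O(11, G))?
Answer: -10210378019/684268 ≈ -14922.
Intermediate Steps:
S = 147
w(G, m) = (G + m)/(9 + m) (w(G, m) = (G + m)/(m + 9) = (G + m)/(9 + m))
41135/(-13159) + 45633/w(S, -43) = 41135/(-13159) + 45633/(((147 - 43)/(9 - 43))) = 41135*(-1/13159) + 45633/((104/(-34))) = -41135/13159 + 45633/((-1/34*104)) = -41135/13159 + 45633/(-52/17) = -41135/13159 + 45633*(-17/52) = -41135/13159 - 775761/52 = -10210378019/684268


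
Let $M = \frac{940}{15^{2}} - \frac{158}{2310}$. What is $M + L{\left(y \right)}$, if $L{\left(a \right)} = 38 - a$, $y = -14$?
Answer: $\frac{194419}{3465} \approx 56.109$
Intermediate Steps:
$M = \frac{14239}{3465}$ ($M = \frac{940}{225} - \frac{79}{1155} = 940 \cdot \frac{1}{225} - \frac{79}{1155} = \frac{188}{45} - \frac{79}{1155} = \frac{14239}{3465} \approx 4.1094$)
$M + L{\left(y \right)} = \frac{14239}{3465} + \left(38 - -14\right) = \frac{14239}{3465} + \left(38 + 14\right) = \frac{14239}{3465} + 52 = \frac{194419}{3465}$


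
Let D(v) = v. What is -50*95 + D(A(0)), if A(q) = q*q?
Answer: -4750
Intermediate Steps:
A(q) = q²
-50*95 + D(A(0)) = -50*95 + 0² = -4750 + 0 = -4750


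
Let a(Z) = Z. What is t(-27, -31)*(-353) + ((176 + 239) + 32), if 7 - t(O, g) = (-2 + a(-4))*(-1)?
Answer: 94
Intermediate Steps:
t(O, g) = 1 (t(O, g) = 7 - (-2 - 4)*(-1) = 7 - (-6)*(-1) = 7 - 1*6 = 7 - 6 = 1)
t(-27, -31)*(-353) + ((176 + 239) + 32) = 1*(-353) + ((176 + 239) + 32) = -353 + (415 + 32) = -353 + 447 = 94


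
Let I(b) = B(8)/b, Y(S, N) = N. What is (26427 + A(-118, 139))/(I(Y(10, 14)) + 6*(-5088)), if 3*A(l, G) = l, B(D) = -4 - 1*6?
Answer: -554141/641103 ≈ -0.86436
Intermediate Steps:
B(D) = -10 (B(D) = -4 - 6 = -10)
A(l, G) = l/3
I(b) = -10/b
(26427 + A(-118, 139))/(I(Y(10, 14)) + 6*(-5088)) = (26427 + (⅓)*(-118))/(-10/14 + 6*(-5088)) = (26427 - 118/3)/(-10*1/14 - 30528) = 79163/(3*(-5/7 - 30528)) = 79163/(3*(-213701/7)) = (79163/3)*(-7/213701) = -554141/641103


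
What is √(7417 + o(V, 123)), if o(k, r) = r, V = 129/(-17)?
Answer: 2*√1885 ≈ 86.833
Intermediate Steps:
V = -129/17 (V = 129*(-1/17) = -129/17 ≈ -7.5882)
√(7417 + o(V, 123)) = √(7417 + 123) = √7540 = 2*√1885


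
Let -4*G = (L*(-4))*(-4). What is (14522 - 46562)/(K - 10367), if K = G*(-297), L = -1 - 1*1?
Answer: 32040/12743 ≈ 2.5143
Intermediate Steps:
L = -2 (L = -1 - 1 = -2)
G = 8 (G = -(-2*(-4))*(-4)/4 = -2*(-4) = -1/4*(-32) = 8)
K = -2376 (K = 8*(-297) = -2376)
(14522 - 46562)/(K - 10367) = (14522 - 46562)/(-2376 - 10367) = -32040/(-12743) = -32040*(-1/12743) = 32040/12743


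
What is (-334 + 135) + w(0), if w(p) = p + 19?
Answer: -180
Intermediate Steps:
w(p) = 19 + p
(-334 + 135) + w(0) = (-334 + 135) + (19 + 0) = -199 + 19 = -180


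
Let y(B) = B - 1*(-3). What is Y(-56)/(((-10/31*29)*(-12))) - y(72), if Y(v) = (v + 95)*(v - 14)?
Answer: -11521/116 ≈ -99.319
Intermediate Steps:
y(B) = 3 + B (y(B) = B + 3 = 3 + B)
Y(v) = (-14 + v)*(95 + v) (Y(v) = (95 + v)*(-14 + v) = (-14 + v)*(95 + v))
Y(-56)/(((-10/31*29)*(-12))) - y(72) = (-1330 + (-56)² + 81*(-56))/(((-10/31*29)*(-12))) - (3 + 72) = (-1330 + 3136 - 4536)/(((-10*1/31*29)*(-12))) - 1*75 = -2730/(-10/31*29*(-12)) - 75 = -2730/((-290/31*(-12))) - 75 = -2730/3480/31 - 75 = -2730*31/3480 - 75 = -2821/116 - 75 = -11521/116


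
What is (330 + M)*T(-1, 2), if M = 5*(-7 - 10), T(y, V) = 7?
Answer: 1715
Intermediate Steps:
M = -85 (M = 5*(-17) = -85)
(330 + M)*T(-1, 2) = (330 - 85)*7 = 245*7 = 1715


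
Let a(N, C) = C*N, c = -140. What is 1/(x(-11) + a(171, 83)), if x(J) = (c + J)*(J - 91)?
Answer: 1/29595 ≈ 3.3789e-5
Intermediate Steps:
x(J) = (-140 + J)*(-91 + J) (x(J) = (-140 + J)*(J - 91) = (-140 + J)*(-91 + J))
1/(x(-11) + a(171, 83)) = 1/((12740 + (-11)² - 231*(-11)) + 83*171) = 1/((12740 + 121 + 2541) + 14193) = 1/(15402 + 14193) = 1/29595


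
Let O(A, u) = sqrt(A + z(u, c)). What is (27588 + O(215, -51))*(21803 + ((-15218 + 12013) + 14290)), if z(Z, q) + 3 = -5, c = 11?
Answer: 907314144 + 98664*sqrt(23) ≈ 9.0779e+8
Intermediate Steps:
z(Z, q) = -8 (z(Z, q) = -3 - 5 = -8)
O(A, u) = sqrt(-8 + A) (O(A, u) = sqrt(A - 8) = sqrt(-8 + A))
(27588 + O(215, -51))*(21803 + ((-15218 + 12013) + 14290)) = (27588 + sqrt(-8 + 215))*(21803 + ((-15218 + 12013) + 14290)) = (27588 + sqrt(207))*(21803 + (-3205 + 14290)) = (27588 + 3*sqrt(23))*(21803 + 11085) = (27588 + 3*sqrt(23))*32888 = 907314144 + 98664*sqrt(23)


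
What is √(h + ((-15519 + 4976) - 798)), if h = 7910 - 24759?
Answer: I*√28190 ≈ 167.9*I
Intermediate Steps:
h = -16849
√(h + ((-15519 + 4976) - 798)) = √(-16849 + ((-15519 + 4976) - 798)) = √(-16849 + (-10543 - 798)) = √(-16849 - 11341) = √(-28190) = I*√28190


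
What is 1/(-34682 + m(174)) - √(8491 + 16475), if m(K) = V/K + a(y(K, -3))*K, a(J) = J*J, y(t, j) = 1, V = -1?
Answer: -174/6004393 - 3*√2774 ≈ -158.01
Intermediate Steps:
a(J) = J²
m(K) = K - 1/K (m(K) = -1/K + 1²*K = -1/K + 1*K = -1/K + K = K - 1/K)
1/(-34682 + m(174)) - √(8491 + 16475) = 1/(-34682 + (174 - 1/174)) - √(8491 + 16475) = 1/(-34682 + (174 - 1*1/174)) - √24966 = 1/(-34682 + (174 - 1/174)) - 3*√2774 = 1/(-34682 + 30275/174) - 3*√2774 = 1/(-6004393/174) - 3*√2774 = -174/6004393 - 3*√2774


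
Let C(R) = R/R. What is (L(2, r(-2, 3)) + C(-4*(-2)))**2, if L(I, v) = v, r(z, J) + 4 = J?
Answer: 0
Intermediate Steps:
r(z, J) = -4 + J
C(R) = 1
(L(2, r(-2, 3)) + C(-4*(-2)))**2 = ((-4 + 3) + 1)**2 = (-1 + 1)**2 = 0**2 = 0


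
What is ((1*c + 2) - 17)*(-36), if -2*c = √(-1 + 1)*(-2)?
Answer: 540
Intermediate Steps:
c = 0 (c = -√(-1 + 1)*(-2)/2 = -√0*(-2)/2 = -0*(-2) = -½*0 = 0)
((1*c + 2) - 17)*(-36) = ((1*0 + 2) - 17)*(-36) = ((0 + 2) - 17)*(-36) = (2 - 17)*(-36) = -15*(-36) = 540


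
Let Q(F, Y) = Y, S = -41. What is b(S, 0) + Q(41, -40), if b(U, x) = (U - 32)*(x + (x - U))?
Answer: -3033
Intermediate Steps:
b(U, x) = (-32 + U)*(-U + 2*x)
b(S, 0) + Q(41, -40) = (-1*(-41)**2 - 64*0 + 32*(-41) + 2*(-41)*0) - 40 = (-1*1681 + 0 - 1312 + 0) - 40 = (-1681 + 0 - 1312 + 0) - 40 = -2993 - 40 = -3033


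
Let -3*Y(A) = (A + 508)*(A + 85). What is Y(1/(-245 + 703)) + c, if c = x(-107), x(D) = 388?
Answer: -2937905273/209764 ≈ -14006.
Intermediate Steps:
c = 388
Y(A) = -(85 + A)*(508 + A)/3 (Y(A) = -(A + 508)*(A + 85)/3 = -(508 + A)*(85 + A)/3 = -(85 + A)*(508 + A)/3)
Y(1/(-245 + 703)) + c = (-43180/3 - 593/(3*(-245 + 703)) - 1/(3*(-245 + 703)**2)) + 388 = (-43180/3 - 593/3/458 - (1/458)**2/3) + 388 = (-43180/3 - 593/3*1/458 - (1/458)**2/3) + 388 = (-43180/3 - 593/1374 - 1/3*1/209764) + 388 = (-43180/3 - 593/1374 - 1/629292) + 388 = -3019293705/209764 + 388 = -2937905273/209764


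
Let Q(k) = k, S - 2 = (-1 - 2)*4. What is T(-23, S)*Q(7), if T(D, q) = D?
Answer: -161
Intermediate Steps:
S = -10 (S = 2 + (-1 - 2)*4 = 2 - 3*4 = 2 - 12 = -10)
T(-23, S)*Q(7) = -23*7 = -161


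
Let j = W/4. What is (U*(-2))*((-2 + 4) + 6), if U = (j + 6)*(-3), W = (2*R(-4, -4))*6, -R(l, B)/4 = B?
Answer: 2592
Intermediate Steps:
R(l, B) = -4*B
W = 192 (W = (2*(-4*(-4)))*6 = (2*16)*6 = 32*6 = 192)
j = 48 (j = 192/4 = 192*(¼) = 48)
U = -162 (U = (48 + 6)*(-3) = 54*(-3) = -162)
(U*(-2))*((-2 + 4) + 6) = (-162*(-2))*((-2 + 4) + 6) = 324*(2 + 6) = 324*8 = 2592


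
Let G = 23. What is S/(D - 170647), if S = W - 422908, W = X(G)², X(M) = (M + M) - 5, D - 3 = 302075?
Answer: -421227/131431 ≈ -3.2049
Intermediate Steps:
D = 302078 (D = 3 + 302075 = 302078)
X(M) = -5 + 2*M (X(M) = 2*M - 5 = -5 + 2*M)
W = 1681 (W = (-5 + 2*23)² = (-5 + 46)² = 41² = 1681)
S = -421227 (S = 1681 - 422908 = -421227)
S/(D - 170647) = -421227/(302078 - 170647) = -421227/131431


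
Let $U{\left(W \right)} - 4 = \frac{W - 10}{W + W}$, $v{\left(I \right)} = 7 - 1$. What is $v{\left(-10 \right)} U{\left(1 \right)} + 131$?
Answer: $128$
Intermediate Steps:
$v{\left(I \right)} = 6$
$U{\left(W \right)} = 4 + \frac{-10 + W}{2 W}$ ($U{\left(W \right)} = 4 + \frac{W - 10}{W + W} = 4 + \frac{-10 + W}{2 W}$)
$v{\left(-10 \right)} U{\left(1 \right)} + 131 = 6 \left(\frac{9}{2} - \frac{5}{1}\right) + 131 = 6 \left(\frac{9}{2} - 5\right) + 131 = 6 \left(- \frac{1}{2}\right) + 131 = -3 + 131 = 128$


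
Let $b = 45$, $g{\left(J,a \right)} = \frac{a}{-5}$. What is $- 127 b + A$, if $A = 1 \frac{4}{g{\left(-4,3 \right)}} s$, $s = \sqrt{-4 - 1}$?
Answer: $-5715 - \frac{20 i \sqrt{5}}{3} \approx -5715.0 - 14.907 i$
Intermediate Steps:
$g{\left(J,a \right)} = - \frac{a}{5}$ ($g{\left(J,a \right)} = a \left(- \frac{1}{5}\right) = - \frac{a}{5}$)
$s = i \sqrt{5}$ ($s = \sqrt{-5} = i \sqrt{5} \approx 2.2361 i$)
$A = - \frac{20 i \sqrt{5}}{3}$ ($A = 1 \frac{4}{\left(- \frac{1}{5}\right) 3} i \sqrt{5} = 1 \frac{4}{- \frac{3}{5}} i \sqrt{5} = 1 \cdot 4 \left(- \frac{5}{3}\right) i \sqrt{5} = 1 \left(- \frac{20}{3}\right) i \sqrt{5} = - \frac{20 i \sqrt{5}}{3} \approx - 14.907 i$)
$- 127 b + A = \left(-127\right) 45 - \frac{20 i \sqrt{5}}{3} = -5715 - \frac{20 i \sqrt{5}}{3}$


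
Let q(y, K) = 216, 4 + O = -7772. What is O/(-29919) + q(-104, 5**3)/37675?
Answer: 99807768/375732775 ≈ 0.26564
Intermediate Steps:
O = -7776 (O = -4 - 7772 = -7776)
O/(-29919) + q(-104, 5**3)/37675 = -7776/(-29919) + 216/37675 = -7776*(-1/29919) + 216*(1/37675) = 2592/9973 + 216/37675 = 99807768/375732775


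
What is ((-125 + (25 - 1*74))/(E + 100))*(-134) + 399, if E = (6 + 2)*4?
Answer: 6332/11 ≈ 575.64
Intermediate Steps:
E = 32 (E = 8*4 = 32)
((-125 + (25 - 1*74))/(E + 100))*(-134) + 399 = ((-125 + (25 - 1*74))/(32 + 100))*(-134) + 399 = ((-125 + (25 - 74))/132)*(-134) + 399 = ((-125 - 49)*(1/132))*(-134) + 399 = -174*1/132*(-134) + 399 = -29/22*(-134) + 399 = 1943/11 + 399 = 6332/11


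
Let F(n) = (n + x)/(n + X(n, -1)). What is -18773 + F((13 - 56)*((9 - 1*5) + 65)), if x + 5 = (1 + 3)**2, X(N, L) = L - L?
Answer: -55696535/2967 ≈ -18772.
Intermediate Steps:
X(N, L) = 0
x = 11 (x = -5 + (1 + 3)**2 = -5 + 4**2 = -5 + 16 = 11)
F(n) = (11 + n)/n (F(n) = (n + 11)/(n + 0) = (11 + n)/n)
-18773 + F((13 - 56)*((9 - 1*5) + 65)) = -18773 + (11 + (13 - 56)*((9 - 1*5) + 65))/(((13 - 56)*((9 - 1*5) + 65))) = -18773 + (11 - 43*((9 - 5) + 65))/((-43*((9 - 5) + 65))) = -18773 + (11 - 43*(4 + 65))/((-43*(4 + 65))) = -18773 + (11 - 43*69)/((-43*69)) = -18773 + (11 - 2967)/(-2967) = -18773 - 1/2967*(-2956) = -18773 + 2956/2967 = -55696535/2967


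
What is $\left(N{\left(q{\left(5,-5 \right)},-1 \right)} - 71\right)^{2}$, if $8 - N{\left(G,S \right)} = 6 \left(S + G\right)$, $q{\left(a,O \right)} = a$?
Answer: $7569$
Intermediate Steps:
$N{\left(G,S \right)} = 8 - 6 G - 6 S$ ($N{\left(G,S \right)} = 8 - 6 \left(S + G\right) = 8 - 6 \left(G + S\right) = 8 - \left(6 G + 6 S\right) = 8 - 6 G - 6 S$)
$\left(N{\left(q{\left(5,-5 \right)},-1 \right)} - 71\right)^{2} = \left(\left(8 - 30 - -6\right) - 71\right)^{2} = \left(\left(8 - 30 + 6\right) - 71\right)^{2} = \left(-16 - 71\right)^{2} = \left(-87\right)^{2} = 7569$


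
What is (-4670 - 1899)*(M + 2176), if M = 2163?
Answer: -28502891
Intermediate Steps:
(-4670 - 1899)*(M + 2176) = (-4670 - 1899)*(2163 + 2176) = -6569*4339 = -28502891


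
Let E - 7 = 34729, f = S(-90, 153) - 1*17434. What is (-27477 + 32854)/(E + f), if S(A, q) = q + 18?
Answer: 5377/17473 ≈ 0.30773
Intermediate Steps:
S(A, q) = 18 + q
f = -17263 (f = (18 + 153) - 1*17434 = 171 - 17434 = -17263)
E = 34736 (E = 7 + 34729 = 34736)
(-27477 + 32854)/(E + f) = (-27477 + 32854)/(34736 - 17263) = 5377/17473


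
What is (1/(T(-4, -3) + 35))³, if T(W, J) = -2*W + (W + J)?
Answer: 1/46656 ≈ 2.1433e-5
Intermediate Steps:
T(W, J) = J - W (T(W, J) = -2*W + (J + W) = J - W)
(1/(T(-4, -3) + 35))³ = (1/((-3 - 1*(-4)) + 35))³ = (1/((-3 + 4) + 35))³ = (1/(1 + 35))³ = (1/36)³ = 1/46656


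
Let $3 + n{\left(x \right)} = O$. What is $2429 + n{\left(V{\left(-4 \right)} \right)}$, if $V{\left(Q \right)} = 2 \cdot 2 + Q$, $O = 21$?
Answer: $2447$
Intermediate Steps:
$V{\left(Q \right)} = 4 + Q$
$n{\left(x \right)} = 18$ ($n{\left(x \right)} = -3 + 21 = 18$)
$2429 + n{\left(V{\left(-4 \right)} \right)} = 2429 + 18 = 2447$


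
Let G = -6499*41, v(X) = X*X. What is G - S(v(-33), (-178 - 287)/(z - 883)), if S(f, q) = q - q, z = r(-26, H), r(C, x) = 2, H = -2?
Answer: -266459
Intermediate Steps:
v(X) = X²
z = 2
S(f, q) = 0
G = -266459
G - S(v(-33), (-178 - 287)/(z - 883)) = -266459 - 1*0 = -266459 + 0 = -266459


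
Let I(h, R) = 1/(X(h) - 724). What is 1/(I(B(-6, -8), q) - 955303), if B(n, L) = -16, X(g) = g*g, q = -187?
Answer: -468/447081805 ≈ -1.0468e-6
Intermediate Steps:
X(g) = g²
I(h, R) = 1/(-724 + h²) (I(h, R) = 1/(h² - 724) = 1/(-724 + h²))
1/(I(B(-6, -8), q) - 955303) = 1/(1/(-724 + (-16)²) - 955303) = 1/(1/(-724 + 256) - 955303) = 1/(1/(-468) - 955303) = 1/(-1/468 - 955303) = 1/(-447081805/468) = -468/447081805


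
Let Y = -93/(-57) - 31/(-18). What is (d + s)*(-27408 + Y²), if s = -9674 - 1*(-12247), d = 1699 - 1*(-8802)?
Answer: -6982461038837/19494 ≈ -3.5818e+8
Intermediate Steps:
d = 10501 (d = 1699 + 8802 = 10501)
Y = 1147/342 (Y = -93*(-1/57) - 31*(-1/18) = 31/19 + 31/18 = 1147/342 ≈ 3.3538)
s = 2573 (s = -9674 + 12247 = 2573)
(d + s)*(-27408 + Y²) = (10501 + 2573)*(-27408 + (1147/342)²) = 13074*(-27408 + 1315609/116964) = 13074*(-3204433703/116964) = -6982461038837/19494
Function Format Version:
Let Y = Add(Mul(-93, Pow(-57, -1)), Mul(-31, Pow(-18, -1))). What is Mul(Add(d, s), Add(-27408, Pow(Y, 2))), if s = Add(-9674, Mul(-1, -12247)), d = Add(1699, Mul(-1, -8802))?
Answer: Rational(-6982461038837, 19494) ≈ -3.5818e+8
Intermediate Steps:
d = 10501 (d = Add(1699, 8802) = 10501)
Y = Rational(1147, 342) (Y = Add(Mul(-93, Rational(-1, 57)), Mul(-31, Rational(-1, 18))) = Add(Rational(31, 19), Rational(31, 18)) = Rational(1147, 342) ≈ 3.3538)
s = 2573 (s = Add(-9674, 12247) = 2573)
Mul(Add(d, s), Add(-27408, Pow(Y, 2))) = Mul(Add(10501, 2573), Add(-27408, Pow(Rational(1147, 342), 2))) = Mul(13074, Add(-27408, Rational(1315609, 116964))) = Mul(13074, Rational(-3204433703, 116964)) = Rational(-6982461038837, 19494)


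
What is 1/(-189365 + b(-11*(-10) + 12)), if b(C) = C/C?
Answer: -1/189364 ≈ -5.2808e-6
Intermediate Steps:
b(C) = 1
1/(-189365 + b(-11*(-10) + 12)) = 1/(-189365 + 1) = 1/(-189364) = -1/189364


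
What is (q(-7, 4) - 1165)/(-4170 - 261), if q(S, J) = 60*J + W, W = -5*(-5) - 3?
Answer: 43/211 ≈ 0.20379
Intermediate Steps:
W = 22 (W = 25 - 3 = 22)
q(S, J) = 22 + 60*J (q(S, J) = 60*J + 22 = 22 + 60*J)
(q(-7, 4) - 1165)/(-4170 - 261) = ((22 + 60*4) - 1165)/(-4170 - 261) = ((22 + 240) - 1165)/(-4431) = (262 - 1165)*(-1/4431) = -903*(-1/4431) = 43/211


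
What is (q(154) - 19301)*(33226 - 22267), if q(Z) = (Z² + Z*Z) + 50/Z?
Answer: 23738421408/77 ≈ 3.0829e+8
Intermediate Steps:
q(Z) = 2*Z² + 50/Z (q(Z) = (Z² + Z²) + 50/Z = 2*Z² + 50/Z)
(q(154) - 19301)*(33226 - 22267) = (2*(25 + 154³)/154 - 19301)*(33226 - 22267) = (2*(1/154)*(25 + 3652264) - 19301)*10959 = (2*(1/154)*3652289 - 19301)*10959 = (3652289/77 - 19301)*10959 = (2166112/77)*10959 = 23738421408/77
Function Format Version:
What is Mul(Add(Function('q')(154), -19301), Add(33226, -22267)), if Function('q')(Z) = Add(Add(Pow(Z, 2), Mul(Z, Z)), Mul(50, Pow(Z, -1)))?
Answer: Rational(23738421408, 77) ≈ 3.0829e+8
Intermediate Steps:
Function('q')(Z) = Add(Mul(2, Pow(Z, 2)), Mul(50, Pow(Z, -1))) (Function('q')(Z) = Add(Add(Pow(Z, 2), Pow(Z, 2)), Mul(50, Pow(Z, -1))) = Add(Mul(2, Pow(Z, 2)), Mul(50, Pow(Z, -1))))
Mul(Add(Function('q')(154), -19301), Add(33226, -22267)) = Mul(Add(Mul(2, Pow(154, -1), Add(25, Pow(154, 3))), -19301), Add(33226, -22267)) = Mul(Add(Mul(2, Rational(1, 154), Add(25, 3652264)), -19301), 10959) = Mul(Add(Mul(2, Rational(1, 154), 3652289), -19301), 10959) = Mul(Add(Rational(3652289, 77), -19301), 10959) = Mul(Rational(2166112, 77), 10959) = Rational(23738421408, 77)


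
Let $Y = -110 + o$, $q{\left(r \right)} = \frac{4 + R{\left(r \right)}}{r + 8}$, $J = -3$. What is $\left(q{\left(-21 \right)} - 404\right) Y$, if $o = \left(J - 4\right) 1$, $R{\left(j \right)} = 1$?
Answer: $47313$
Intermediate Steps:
$o = -7$ ($o = \left(-3 - 4\right) 1 = \left(-7\right) 1 = -7$)
$q{\left(r \right)} = \frac{5}{8 + r}$ ($q{\left(r \right)} = \frac{4 + 1}{r + 8} = \frac{5}{8 + r}$)
$Y = -117$ ($Y = -110 - 7 = -117$)
$\left(q{\left(-21 \right)} - 404\right) Y = \left(\frac{5}{8 - 21} - 404\right) \left(-117\right) = \left(\frac{5}{-13} - 404\right) \left(-117\right) = \left(5 \left(- \frac{1}{13}\right) - 404\right) \left(-117\right) = \left(- \frac{5}{13} - 404\right) \left(-117\right) = \left(- \frac{5257}{13}\right) \left(-117\right) = 47313$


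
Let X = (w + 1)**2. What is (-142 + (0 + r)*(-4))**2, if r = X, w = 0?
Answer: 21316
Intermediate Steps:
X = 1 (X = (0 + 1)**2 = 1**2 = 1)
r = 1
(-142 + (0 + r)*(-4))**2 = (-142 + (0 + 1)*(-4))**2 = (-142 + 1*(-4))**2 = (-142 - 4)**2 = (-146)**2 = 21316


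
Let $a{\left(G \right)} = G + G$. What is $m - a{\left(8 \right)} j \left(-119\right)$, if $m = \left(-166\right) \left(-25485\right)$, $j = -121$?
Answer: $4000126$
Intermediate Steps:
$a{\left(G \right)} = 2 G$
$m = 4230510$
$m - a{\left(8 \right)} j \left(-119\right) = 4230510 - 2 \cdot 8 \left(-121\right) \left(-119\right) = 4230510 - 16 \left(-121\right) \left(-119\right) = 4230510 - \left(-1936\right) \left(-119\right) = 4230510 - 230384 = 4000126$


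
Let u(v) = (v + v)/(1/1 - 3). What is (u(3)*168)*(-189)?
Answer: 95256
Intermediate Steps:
u(v) = -v (u(v) = (2*v)/(1 - 3) = (2*v)/(-2) = (2*v)*(-1/2) = -v)
(u(3)*168)*(-189) = (-1*3*168)*(-189) = -3*168*(-189) = -504*(-189) = 95256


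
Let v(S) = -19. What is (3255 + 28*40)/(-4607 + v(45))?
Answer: -4375/4626 ≈ -0.94574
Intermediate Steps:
(3255 + 28*40)/(-4607 + v(45)) = (3255 + 28*40)/(-4607 - 19) = (3255 + 1120)/(-4626) = 4375*(-1/4626) = -4375/4626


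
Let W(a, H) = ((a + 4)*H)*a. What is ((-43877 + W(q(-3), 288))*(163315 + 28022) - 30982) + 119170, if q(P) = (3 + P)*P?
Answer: -8395205361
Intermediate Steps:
q(P) = P*(3 + P)
W(a, H) = H*a*(4 + a) (W(a, H) = ((4 + a)*H)*a = (H*(4 + a))*a = H*a*(4 + a))
((-43877 + W(q(-3), 288))*(163315 + 28022) - 30982) + 119170 = ((-43877 + 288*(-3*(3 - 3))*(4 - 3*(3 - 3)))*(163315 + 28022) - 30982) + 119170 = ((-43877 + 288*(-3*0)*(4 - 3*0))*191337 - 30982) + 119170 = ((-43877 + 288*0*(4 + 0))*191337 - 30982) + 119170 = ((-43877 + 288*0*4)*191337 - 30982) + 119170 = ((-43877 + 0)*191337 - 30982) + 119170 = (-43877*191337 - 30982) + 119170 = (-8395293549 - 30982) + 119170 = -8395324531 + 119170 = -8395205361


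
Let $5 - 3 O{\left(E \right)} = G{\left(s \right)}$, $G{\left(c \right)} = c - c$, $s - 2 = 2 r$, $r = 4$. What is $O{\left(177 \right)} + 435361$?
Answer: $\frac{1306088}{3} \approx 4.3536 \cdot 10^{5}$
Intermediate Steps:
$s = 10$ ($s = 2 + 2 \cdot 4 = 2 + 8 = 10$)
$G{\left(c \right)} = 0$
$O{\left(E \right)} = \frac{5}{3}$ ($O{\left(E \right)} = \frac{5}{3} - 0 = \frac{5}{3} + 0 = \frac{5}{3}$)
$O{\left(177 \right)} + 435361 = \frac{5}{3} + 435361 = \frac{1306088}{3}$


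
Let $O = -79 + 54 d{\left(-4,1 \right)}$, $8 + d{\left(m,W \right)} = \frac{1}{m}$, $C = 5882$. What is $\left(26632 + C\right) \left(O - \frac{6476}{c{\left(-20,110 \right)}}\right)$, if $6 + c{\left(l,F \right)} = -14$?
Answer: $- \frac{32627799}{5} \approx -6.5256 \cdot 10^{6}$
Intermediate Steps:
$c{\left(l,F \right)} = -20$ ($c{\left(l,F \right)} = -6 - 14 = -20$)
$d{\left(m,W \right)} = -8 + \frac{1}{m}$
$O = - \frac{1049}{2}$ ($O = -79 + 54 \left(-8 + \frac{1}{-4}\right) = -79 + 54 \left(-8 - \frac{1}{4}\right) = -79 + 54 \left(- \frac{33}{4}\right) = -79 - \frac{891}{2} = - \frac{1049}{2} \approx -524.5$)
$\left(26632 + C\right) \left(O - \frac{6476}{c{\left(-20,110 \right)}}\right) = \left(26632 + 5882\right) \left(- \frac{1049}{2} - \frac{6476}{-20}\right) = 32514 \left(- \frac{1049}{2} - - \frac{1619}{5}\right) = 32514 \left(- \frac{1049}{2} + \frac{1619}{5}\right) = 32514 \left(- \frac{2007}{10}\right) = - \frac{32627799}{5}$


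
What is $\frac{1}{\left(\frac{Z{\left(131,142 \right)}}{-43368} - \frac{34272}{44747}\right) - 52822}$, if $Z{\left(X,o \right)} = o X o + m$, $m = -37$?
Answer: $- \frac{1940587896}{102625416979517} \approx -1.8909 \cdot 10^{-5}$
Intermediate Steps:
$Z{\left(X,o \right)} = -37 + X o^{2}$ ($Z{\left(X,o \right)} = o X o - 37 = X o o - 37 = X o^{2} - 37 = -37 + X o^{2}$)
$\frac{1}{\left(\frac{Z{\left(131,142 \right)}}{-43368} - \frac{34272}{44747}\right) - 52822} = \frac{1}{\left(\frac{-37 + 131 \cdot 142^{2}}{-43368} - \frac{34272}{44747}\right) - 52822} = \frac{1}{\left(\left(-37 + 131 \cdot 20164\right) \left(- \frac{1}{43368}\right) - \frac{34272}{44747}\right) - 52822} = \frac{1}{\left(\left(-37 + 2641484\right) \left(- \frac{1}{43368}\right) - \frac{34272}{44747}\right) - 52822} = \frac{1}{\left(2641447 \left(- \frac{1}{43368}\right) - \frac{34272}{44747}\right) - 52822} = \frac{1}{\left(- \frac{2641447}{43368} - \frac{34272}{44747}\right) - 52822} = \frac{1}{- \frac{119683137005}{1940587896} - 52822} = \frac{1}{- \frac{102625416979517}{1940587896}} = - \frac{1940587896}{102625416979517}$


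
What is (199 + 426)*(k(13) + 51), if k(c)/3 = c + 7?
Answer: 69375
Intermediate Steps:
k(c) = 21 + 3*c (k(c) = 3*(c + 7) = 3*(7 + c) = 21 + 3*c)
(199 + 426)*(k(13) + 51) = (199 + 426)*((21 + 3*13) + 51) = 625*((21 + 39) + 51) = 625*(60 + 51) = 625*111 = 69375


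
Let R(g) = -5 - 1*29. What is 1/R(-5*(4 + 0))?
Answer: -1/34 ≈ -0.029412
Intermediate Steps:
R(g) = -34 (R(g) = -5 - 29 = -34)
1/R(-5*(4 + 0)) = 1/(-34) = -1/34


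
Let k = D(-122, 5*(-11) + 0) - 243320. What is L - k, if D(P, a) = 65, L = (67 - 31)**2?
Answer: 244551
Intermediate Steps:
L = 1296 (L = 36**2 = 1296)
k = -243255 (k = 65 - 243320 = -243255)
L - k = 1296 - 1*(-243255) = 1296 + 243255 = 244551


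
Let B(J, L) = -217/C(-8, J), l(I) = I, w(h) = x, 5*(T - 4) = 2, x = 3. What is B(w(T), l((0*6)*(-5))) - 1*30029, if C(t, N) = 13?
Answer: -390594/13 ≈ -30046.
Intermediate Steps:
T = 22/5 (T = 4 + (1/5)*2 = 4 + 2/5 = 22/5 ≈ 4.4000)
w(h) = 3
B(J, L) = -217/13
B(w(T), l((0*6)*(-5))) - 1*30029 = -217/13 - 1*30029 = -217/13 - 30029 = -390594/13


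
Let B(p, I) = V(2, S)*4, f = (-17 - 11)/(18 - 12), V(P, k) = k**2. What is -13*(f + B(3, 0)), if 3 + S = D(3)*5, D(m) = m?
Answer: -22282/3 ≈ -7427.3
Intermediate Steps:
S = 12 (S = -3 + 3*5 = -3 + 15 = 12)
f = -14/3 (f = -28/6 = -28*1/6 = -14/3 ≈ -4.6667)
B(p, I) = 576 (B(p, I) = 12**2*4 = 144*4 = 576)
-13*(f + B(3, 0)) = -13*(-14/3 + 576) = -13*1714/3 = -22282/3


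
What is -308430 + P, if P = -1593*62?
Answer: -407196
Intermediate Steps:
P = -98766
-308430 + P = -308430 - 98766 = -407196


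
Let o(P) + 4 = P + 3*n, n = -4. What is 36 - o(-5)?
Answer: 57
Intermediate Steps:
o(P) = -16 + P (o(P) = -4 + (P + 3*(-4)) = -4 + (P - 12) = -4 + (-12 + P) = -16 + P)
36 - o(-5) = 36 - (-16 - 5) = 36 - 1*(-21) = 36 + 21 = 57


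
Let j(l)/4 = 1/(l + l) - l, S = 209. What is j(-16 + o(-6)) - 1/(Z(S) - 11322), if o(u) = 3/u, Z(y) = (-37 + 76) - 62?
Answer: 24664063/374385 ≈ 65.879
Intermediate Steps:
Z(y) = -23 (Z(y) = 39 - 62 = -23)
j(l) = -4*l + 2/l (j(l) = 4*(1/(l + l) - l) = 4*(1/(2*l) - l) = -4*l + 2/l)
j(-16 + o(-6)) - 1/(Z(S) - 11322) = (-4*(-16 + 3/(-6)) + 2/(-16 + 3/(-6))) - 1/(-23 - 11322) = (-4*(-16 + 3*(-1/6)) + 2/(-16 + 3*(-1/6))) - 1/(-11345) = (-4*(-16 - 1/2) + 2/(-16 - 1/2)) - 1*(-1/11345) = (-4*(-33/2) + 2/(-33/2)) + 1/11345 = (66 + 2*(-2/33)) + 1/11345 = (66 - 4/33) + 1/11345 = 2174/33 + 1/11345 = 24664063/374385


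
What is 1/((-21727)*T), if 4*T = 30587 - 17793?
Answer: -2/138987619 ≈ -1.4390e-8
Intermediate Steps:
T = 6397/2 (T = (30587 - 17793)/4 = (¼)*12794 = 6397/2 ≈ 3198.5)
1/((-21727)*T) = 1/((-21727)*(6397/2)) = -1/21727*2/6397 = -2/138987619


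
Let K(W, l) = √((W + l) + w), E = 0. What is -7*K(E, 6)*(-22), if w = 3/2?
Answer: 77*√30 ≈ 421.75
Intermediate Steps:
w = 3/2 (w = 3*(½) = 3/2 ≈ 1.5000)
K(W, l) = √(3/2 + W + l) (K(W, l) = √((W + l) + 3/2) = √(3/2 + W + l))
-7*K(E, 6)*(-22) = -7*√(6 + 4*0 + 4*6)/2*(-22) = -7*√(6 + 0 + 24)/2*(-22) = -7*√30/2*(-22) = 77*√30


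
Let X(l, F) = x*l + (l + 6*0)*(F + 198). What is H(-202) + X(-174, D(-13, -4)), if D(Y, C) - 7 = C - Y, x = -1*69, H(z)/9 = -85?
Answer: -25995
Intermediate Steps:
H(z) = -765 (H(z) = 9*(-85) = -765)
x = -69
D(Y, C) = 7 + C - Y (D(Y, C) = 7 + (C - Y) = 7 + C - Y)
X(l, F) = -69*l + l*(198 + F) (X(l, F) = -69*l + (l + 6*0)*(F + 198) = -69*l + (l + 0)*(198 + F) = -69*l + l*(198 + F))
H(-202) + X(-174, D(-13, -4)) = -765 - 174*(129 + (7 - 4 - 1*(-13))) = -765 - 174*(129 + (7 - 4 + 13)) = -765 - 174*(129 + 16) = -765 - 174*145 = -765 - 25230 = -25995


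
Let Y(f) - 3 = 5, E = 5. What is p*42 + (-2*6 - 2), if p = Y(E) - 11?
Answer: -140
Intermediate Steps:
Y(f) = 8 (Y(f) = 3 + 5 = 8)
p = -3 (p = 8 - 11 = -3)
p*42 + (-2*6 - 2) = -3*42 + (-2*6 - 2) = -126 + (-12 - 2) = -126 - 14 = -140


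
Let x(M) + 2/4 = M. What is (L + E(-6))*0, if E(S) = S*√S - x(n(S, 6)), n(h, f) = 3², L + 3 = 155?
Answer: 0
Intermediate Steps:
L = 152 (L = -3 + 155 = 152)
n(h, f) = 9
x(M) = -½ + M
E(S) = -17/2 + S^(3/2) (E(S) = S*√S - (-½ + 9) = S^(3/2) - 1*17/2 = S^(3/2) - 17/2 = -17/2 + S^(3/2))
(L + E(-6))*0 = (152 + (-17/2 + (-6)^(3/2)))*0 = (152 + (-17/2 - 6*I*√6))*0 = (287/2 - 6*I*√6)*0 = 0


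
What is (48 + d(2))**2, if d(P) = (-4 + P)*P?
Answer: 1936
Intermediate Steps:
d(P) = P*(-4 + P)
(48 + d(2))**2 = (48 + 2*(-4 + 2))**2 = (48 + 2*(-2))**2 = (48 - 4)**2 = 44**2 = 1936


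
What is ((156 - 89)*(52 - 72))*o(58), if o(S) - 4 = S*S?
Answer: -4513120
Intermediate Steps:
o(S) = 4 + S² (o(S) = 4 + S*S = 4 + S²)
((156 - 89)*(52 - 72))*o(58) = ((156 - 89)*(52 - 72))*(4 + 58²) = (67*(-20))*(4 + 3364) = -1340*3368 = -4513120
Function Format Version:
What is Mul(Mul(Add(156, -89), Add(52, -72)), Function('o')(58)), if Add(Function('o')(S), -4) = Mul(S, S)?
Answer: -4513120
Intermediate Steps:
Function('o')(S) = Add(4, Pow(S, 2)) (Function('o')(S) = Add(4, Mul(S, S)) = Add(4, Pow(S, 2)))
Mul(Mul(Add(156, -89), Add(52, -72)), Function('o')(58)) = Mul(Mul(Add(156, -89), Add(52, -72)), Add(4, Pow(58, 2))) = Mul(Mul(67, -20), Add(4, 3364)) = Mul(-1340, 3368) = -4513120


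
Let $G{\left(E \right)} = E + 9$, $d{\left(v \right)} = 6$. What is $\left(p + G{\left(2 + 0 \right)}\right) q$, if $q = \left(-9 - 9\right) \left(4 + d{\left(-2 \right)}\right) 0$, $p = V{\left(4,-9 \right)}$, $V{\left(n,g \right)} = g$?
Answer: $0$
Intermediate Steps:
$G{\left(E \right)} = 9 + E$
$p = -9$
$q = 0$ ($q = \left(-9 - 9\right) \left(4 + 6\right) 0 = - 18 \cdot 10 \cdot 0 = \left(-18\right) 0 = 0$)
$\left(p + G{\left(2 + 0 \right)}\right) q = \left(-9 + \left(9 + \left(2 + 0\right)\right)\right) 0 = \left(-9 + \left(9 + 2\right)\right) 0 = \left(-9 + 11\right) 0 = 2 \cdot 0 = 0$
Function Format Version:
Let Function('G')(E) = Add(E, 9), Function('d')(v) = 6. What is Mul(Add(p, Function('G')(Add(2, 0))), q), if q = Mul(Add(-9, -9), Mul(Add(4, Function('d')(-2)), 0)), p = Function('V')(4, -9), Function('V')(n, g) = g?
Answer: 0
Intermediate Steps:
Function('G')(E) = Add(9, E)
p = -9
q = 0 (q = Mul(Add(-9, -9), Mul(Add(4, 6), 0)) = Mul(-18, Mul(10, 0)) = Mul(-18, 0) = 0)
Mul(Add(p, Function('G')(Add(2, 0))), q) = Mul(Add(-9, Add(9, Add(2, 0))), 0) = Mul(Add(-9, Add(9, 2)), 0) = Mul(Add(-9, 11), 0) = Mul(2, 0) = 0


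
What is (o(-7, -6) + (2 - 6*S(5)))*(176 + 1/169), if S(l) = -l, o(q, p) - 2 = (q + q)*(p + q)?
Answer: 6424920/169 ≈ 38017.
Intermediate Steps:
o(q, p) = 2 + 2*q*(p + q) (o(q, p) = 2 + (q + q)*(p + q) = 2 + (2*q)*(p + q) = 2 + 2*q*(p + q))
(o(-7, -6) + (2 - 6*S(5)))*(176 + 1/169) = ((2 + 2*(-7)² + 2*(-6)*(-7)) + (2 - (-6)*5))*(176 + 1/169) = ((2 + 2*49 + 84) + (2 - 6*(-5)))*(176 + 1/169) = ((2 + 98 + 84) + (2 + 30))*(29745/169) = (184 + 32)*(29745/169) = 216*(29745/169) = 6424920/169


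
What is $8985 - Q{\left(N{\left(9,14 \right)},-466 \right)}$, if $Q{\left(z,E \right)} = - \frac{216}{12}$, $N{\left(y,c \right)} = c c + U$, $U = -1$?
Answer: $9003$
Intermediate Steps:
$N{\left(y,c \right)} = -1 + c^{2}$ ($N{\left(y,c \right)} = c c - 1 = c^{2} - 1 = -1 + c^{2}$)
$Q{\left(z,E \right)} = -18$ ($Q{\left(z,E \right)} = \left(-216\right) \frac{1}{12} = -18$)
$8985 - Q{\left(N{\left(9,14 \right)},-466 \right)} = 8985 - -18 = 8985 + 18 = 9003$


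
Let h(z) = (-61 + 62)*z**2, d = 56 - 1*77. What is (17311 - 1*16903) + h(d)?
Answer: 849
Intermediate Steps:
d = -21 (d = 56 - 77 = -21)
h(z) = z**2 (h(z) = 1*z**2 = z**2)
(17311 - 1*16903) + h(d) = (17311 - 1*16903) + (-21)**2 = (17311 - 16903) + 441 = 408 + 441 = 849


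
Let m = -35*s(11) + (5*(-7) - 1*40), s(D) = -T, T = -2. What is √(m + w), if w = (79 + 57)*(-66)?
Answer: I*√9121 ≈ 95.504*I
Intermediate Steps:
w = -8976 (w = 136*(-66) = -8976)
s(D) = 2 (s(D) = -1*(-2) = 2)
m = -145 (m = -35*2 + (5*(-7) - 1*40) = -70 + (-35 - 40) = -70 - 75 = -145)
√(m + w) = √(-145 - 8976) = √(-9121) = I*√9121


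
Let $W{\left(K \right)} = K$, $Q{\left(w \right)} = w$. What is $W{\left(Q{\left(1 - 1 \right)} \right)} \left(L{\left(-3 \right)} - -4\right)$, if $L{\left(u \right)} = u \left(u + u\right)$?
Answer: $0$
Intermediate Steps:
$L{\left(u \right)} = 2 u^{2}$ ($L{\left(u \right)} = u 2 u = 2 u^{2}$)
$W{\left(Q{\left(1 - 1 \right)} \right)} \left(L{\left(-3 \right)} - -4\right) = \left(1 - 1\right) \left(2 \left(-3\right)^{2} - -4\right) = \left(1 - 1\right) \left(2 \cdot 9 + 4\right) = 0 \left(18 + 4\right) = 0 \cdot 22 = 0$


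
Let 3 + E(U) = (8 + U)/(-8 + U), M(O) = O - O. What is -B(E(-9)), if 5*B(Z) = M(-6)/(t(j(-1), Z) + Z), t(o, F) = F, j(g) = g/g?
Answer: 0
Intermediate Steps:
M(O) = 0
j(g) = 1
E(U) = -3 + (8 + U)/(-8 + U)
B(Z) = 0 (B(Z) = (0/(Z + Z))/5 = (0/(2*Z))/5 = ((1/(2*Z))*0)/5 = (⅕)*0 = 0)
-B(E(-9)) = -1*0 = 0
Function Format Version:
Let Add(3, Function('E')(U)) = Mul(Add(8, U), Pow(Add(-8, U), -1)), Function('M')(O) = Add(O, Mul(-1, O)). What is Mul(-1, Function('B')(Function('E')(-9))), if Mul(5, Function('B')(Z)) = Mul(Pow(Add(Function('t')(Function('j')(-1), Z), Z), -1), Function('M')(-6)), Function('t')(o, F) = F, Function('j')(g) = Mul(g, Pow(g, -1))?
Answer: 0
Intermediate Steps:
Function('M')(O) = 0
Function('j')(g) = 1
Function('E')(U) = Add(-3, Mul(Pow(Add(-8, U), -1), Add(8, U))) (Function('E')(U) = Add(-3, Mul(Add(8, U), Pow(Add(-8, U), -1))) = Add(-3, Mul(Pow(Add(-8, U), -1), Add(8, U))))
Function('B')(Z) = 0 (Function('B')(Z) = Mul(Rational(1, 5), Mul(Pow(Add(Z, Z), -1), 0)) = Mul(Rational(1, 5), Mul(Pow(Mul(2, Z), -1), 0)) = Mul(Rational(1, 5), Mul(Mul(Rational(1, 2), Pow(Z, -1)), 0)) = Mul(Rational(1, 5), 0) = 0)
Mul(-1, Function('B')(Function('E')(-9))) = Mul(-1, 0) = 0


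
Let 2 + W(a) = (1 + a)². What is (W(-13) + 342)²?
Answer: 234256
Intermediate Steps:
W(a) = -2 + (1 + a)²
(W(-13) + 342)² = ((-2 + (1 - 13)²) + 342)² = ((-2 + (-12)²) + 342)² = ((-2 + 144) + 342)² = (142 + 342)² = 484² = 234256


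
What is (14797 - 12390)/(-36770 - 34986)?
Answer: -2407/71756 ≈ -0.033544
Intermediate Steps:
(14797 - 12390)/(-36770 - 34986) = 2407/(-71756) = 2407*(-1/71756) = -2407/71756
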